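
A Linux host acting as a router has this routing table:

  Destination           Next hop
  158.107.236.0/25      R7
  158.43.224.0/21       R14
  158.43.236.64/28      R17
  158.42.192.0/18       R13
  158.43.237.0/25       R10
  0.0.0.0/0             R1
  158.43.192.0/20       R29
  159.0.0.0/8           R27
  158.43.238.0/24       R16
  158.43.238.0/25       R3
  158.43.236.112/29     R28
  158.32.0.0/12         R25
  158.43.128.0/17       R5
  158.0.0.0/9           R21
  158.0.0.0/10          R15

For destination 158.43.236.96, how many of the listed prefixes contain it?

Prefixes containing 158.43.236.96:
  0.0.0.0/0 (default, matches everything)
  158.0.0.0/9 (158.0.0.0 - 158.127.255.255)
  158.0.0.0/10 (158.0.0.0 - 158.63.255.255)
  158.32.0.0/12 (158.32.0.0 - 158.47.255.255)
  158.43.128.0/17 (158.43.128.0 - 158.43.255.255)
Total matching entries: 5.

5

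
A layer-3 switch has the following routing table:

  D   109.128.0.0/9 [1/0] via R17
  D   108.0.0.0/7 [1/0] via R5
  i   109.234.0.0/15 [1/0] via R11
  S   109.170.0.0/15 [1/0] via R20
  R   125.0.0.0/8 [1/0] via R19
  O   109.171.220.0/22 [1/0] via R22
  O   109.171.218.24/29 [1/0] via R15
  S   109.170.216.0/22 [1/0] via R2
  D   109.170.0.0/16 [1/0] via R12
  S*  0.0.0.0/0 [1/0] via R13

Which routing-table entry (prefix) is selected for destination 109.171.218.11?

109.170.0.0/15

Entries matching 109.171.218.11:
  0.0.0.0/0 (default, matches everything)
  108.0.0.0/7 (108.0.0.0 - 109.255.255.255)
  109.128.0.0/9 (109.128.0.0 - 109.255.255.255)
  109.170.0.0/15 (109.170.0.0 - 109.171.255.255)
Most specific is 109.170.0.0/15.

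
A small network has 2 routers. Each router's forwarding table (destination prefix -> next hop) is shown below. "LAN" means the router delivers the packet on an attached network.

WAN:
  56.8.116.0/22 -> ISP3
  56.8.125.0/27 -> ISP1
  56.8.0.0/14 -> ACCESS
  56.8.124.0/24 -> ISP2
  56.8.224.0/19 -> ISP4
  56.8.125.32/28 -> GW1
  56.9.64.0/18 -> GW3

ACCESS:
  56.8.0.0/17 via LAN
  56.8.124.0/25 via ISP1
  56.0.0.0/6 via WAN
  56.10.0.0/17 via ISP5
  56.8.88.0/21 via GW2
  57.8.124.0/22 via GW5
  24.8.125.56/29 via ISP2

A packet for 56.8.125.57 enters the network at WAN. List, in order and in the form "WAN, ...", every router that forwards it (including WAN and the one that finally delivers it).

At WAN: longest match for 56.8.125.57 is 56.8.0.0/14 -> ACCESS
At ACCESS: longest match for 56.8.125.57 is 56.8.0.0/17 -> LAN

WAN, ACCESS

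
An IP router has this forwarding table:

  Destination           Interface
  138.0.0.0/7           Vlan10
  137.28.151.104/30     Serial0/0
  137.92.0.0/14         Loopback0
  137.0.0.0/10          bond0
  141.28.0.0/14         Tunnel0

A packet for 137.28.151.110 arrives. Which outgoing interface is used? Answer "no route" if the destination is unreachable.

Routes whose prefix contains 137.28.151.110:
  137.0.0.0/10 (137.0.0.0 - 137.63.255.255) -> bond0
More-specific entries that do NOT match:
  137.28.151.104/30 (137.28.151.104 - 137.28.151.107) does not contain 137.28.151.110
  137.92.0.0/14 (137.92.0.0 - 137.95.255.255) does not contain 137.28.151.110
  141.28.0.0/14 (141.28.0.0 - 141.31.255.255) does not contain 137.28.151.110
Longest matching prefix is /10 -> interface bond0.

bond0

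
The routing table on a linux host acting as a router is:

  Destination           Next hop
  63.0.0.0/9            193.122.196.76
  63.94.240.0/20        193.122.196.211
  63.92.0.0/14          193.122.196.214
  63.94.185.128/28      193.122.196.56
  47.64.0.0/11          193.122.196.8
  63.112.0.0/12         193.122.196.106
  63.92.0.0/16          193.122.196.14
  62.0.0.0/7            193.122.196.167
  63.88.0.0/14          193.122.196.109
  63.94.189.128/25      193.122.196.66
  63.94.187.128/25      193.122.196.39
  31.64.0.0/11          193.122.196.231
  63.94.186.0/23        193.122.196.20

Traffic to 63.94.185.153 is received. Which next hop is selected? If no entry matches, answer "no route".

193.122.196.214

Routes whose prefix contains 63.94.185.153:
  62.0.0.0/7 (62.0.0.0 - 63.255.255.255) -> 193.122.196.167
  63.0.0.0/9 (63.0.0.0 - 63.127.255.255) -> 193.122.196.76
  63.92.0.0/14 (63.92.0.0 - 63.95.255.255) -> 193.122.196.214
More-specific entries that do NOT match:
  63.94.185.128/28 (63.94.185.128 - 63.94.185.143) does not contain 63.94.185.153
  63.94.189.128/25 (63.94.189.128 - 63.94.189.255) does not contain 63.94.185.153
  63.94.187.128/25 (63.94.187.128 - 63.94.187.255) does not contain 63.94.185.153
  63.94.186.0/23 (63.94.186.0 - 63.94.187.255) does not contain 63.94.185.153
  63.94.240.0/20 (63.94.240.0 - 63.94.255.255) does not contain 63.94.185.153
  63.92.0.0/16 (63.92.0.0 - 63.92.255.255) does not contain 63.94.185.153
Longest matching prefix is /14 -> next hop 193.122.196.214.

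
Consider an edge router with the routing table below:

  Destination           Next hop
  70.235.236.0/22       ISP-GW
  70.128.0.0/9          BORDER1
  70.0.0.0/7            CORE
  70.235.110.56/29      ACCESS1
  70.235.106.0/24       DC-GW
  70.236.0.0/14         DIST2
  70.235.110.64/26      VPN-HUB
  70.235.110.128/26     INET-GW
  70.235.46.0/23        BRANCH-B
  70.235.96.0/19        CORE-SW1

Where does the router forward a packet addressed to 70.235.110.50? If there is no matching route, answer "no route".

Routes whose prefix contains 70.235.110.50:
  70.0.0.0/7 (70.0.0.0 - 71.255.255.255) -> CORE
  70.128.0.0/9 (70.128.0.0 - 70.255.255.255) -> BORDER1
  70.235.96.0/19 (70.235.96.0 - 70.235.127.255) -> CORE-SW1
More-specific entries that do NOT match:
  70.235.110.56/29 (70.235.110.56 - 70.235.110.63) does not contain 70.235.110.50
  70.235.110.64/26 (70.235.110.64 - 70.235.110.127) does not contain 70.235.110.50
  70.235.110.128/26 (70.235.110.128 - 70.235.110.191) does not contain 70.235.110.50
  70.235.106.0/24 (70.235.106.0 - 70.235.106.255) does not contain 70.235.110.50
  70.235.46.0/23 (70.235.46.0 - 70.235.47.255) does not contain 70.235.110.50
  70.235.236.0/22 (70.235.236.0 - 70.235.239.255) does not contain 70.235.110.50
Longest matching prefix is /19 -> next hop CORE-SW1.

CORE-SW1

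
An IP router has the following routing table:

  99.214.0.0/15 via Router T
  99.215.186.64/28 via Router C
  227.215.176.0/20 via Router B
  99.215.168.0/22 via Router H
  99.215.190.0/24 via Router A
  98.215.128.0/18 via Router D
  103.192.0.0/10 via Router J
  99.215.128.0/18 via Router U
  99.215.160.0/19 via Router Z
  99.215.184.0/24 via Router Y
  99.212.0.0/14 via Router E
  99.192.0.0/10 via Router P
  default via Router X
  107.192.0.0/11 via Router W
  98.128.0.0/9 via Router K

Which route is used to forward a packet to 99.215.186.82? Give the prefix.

Entries matching 99.215.186.82:
  0.0.0.0/0 (default, matches everything)
  99.192.0.0/10 (99.192.0.0 - 99.255.255.255)
  99.212.0.0/14 (99.212.0.0 - 99.215.255.255)
  99.214.0.0/15 (99.214.0.0 - 99.215.255.255)
  99.215.128.0/18 (99.215.128.0 - 99.215.191.255)
  99.215.160.0/19 (99.215.160.0 - 99.215.191.255)
Most specific is 99.215.160.0/19.

99.215.160.0/19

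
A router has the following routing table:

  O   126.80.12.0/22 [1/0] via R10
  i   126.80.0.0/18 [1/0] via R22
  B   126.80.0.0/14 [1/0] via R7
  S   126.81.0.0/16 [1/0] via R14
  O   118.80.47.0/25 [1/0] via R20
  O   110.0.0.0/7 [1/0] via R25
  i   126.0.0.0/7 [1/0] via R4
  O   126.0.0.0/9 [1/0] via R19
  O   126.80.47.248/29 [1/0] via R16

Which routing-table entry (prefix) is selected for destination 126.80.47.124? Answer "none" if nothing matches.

126.80.0.0/18

Entries matching 126.80.47.124:
  126.0.0.0/7 (126.0.0.0 - 127.255.255.255)
  126.0.0.0/9 (126.0.0.0 - 126.127.255.255)
  126.80.0.0/14 (126.80.0.0 - 126.83.255.255)
  126.80.0.0/18 (126.80.0.0 - 126.80.63.255)
Most specific is 126.80.0.0/18.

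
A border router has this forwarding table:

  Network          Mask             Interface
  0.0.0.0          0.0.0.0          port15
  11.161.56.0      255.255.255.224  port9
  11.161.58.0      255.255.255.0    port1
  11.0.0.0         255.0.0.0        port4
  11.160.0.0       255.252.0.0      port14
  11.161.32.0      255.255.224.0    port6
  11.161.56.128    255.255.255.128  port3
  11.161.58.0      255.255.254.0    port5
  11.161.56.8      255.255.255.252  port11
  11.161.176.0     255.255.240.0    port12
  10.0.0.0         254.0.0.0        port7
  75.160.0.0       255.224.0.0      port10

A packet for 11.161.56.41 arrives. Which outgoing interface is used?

port6

Routes whose prefix contains 11.161.56.41:
  0.0.0.0/0 (default, matches everything) -> port15
  10.0.0.0/7 (10.0.0.0 - 11.255.255.255) -> port7
  11.0.0.0/8 (11.0.0.0 - 11.255.255.255) -> port4
  11.160.0.0/14 (11.160.0.0 - 11.163.255.255) -> port14
  11.161.32.0/19 (11.161.32.0 - 11.161.63.255) -> port6
More-specific entries that do NOT match:
  11.161.56.8/30 (11.161.56.8 - 11.161.56.11) does not contain 11.161.56.41
  11.161.56.0/27 (11.161.56.0 - 11.161.56.31) does not contain 11.161.56.41
  11.161.56.128/25 (11.161.56.128 - 11.161.56.255) does not contain 11.161.56.41
  11.161.58.0/24 (11.161.58.0 - 11.161.58.255) does not contain 11.161.56.41
  11.161.58.0/23 (11.161.58.0 - 11.161.59.255) does not contain 11.161.56.41
  11.161.176.0/20 (11.161.176.0 - 11.161.191.255) does not contain 11.161.56.41
Longest matching prefix is /19 -> interface port6.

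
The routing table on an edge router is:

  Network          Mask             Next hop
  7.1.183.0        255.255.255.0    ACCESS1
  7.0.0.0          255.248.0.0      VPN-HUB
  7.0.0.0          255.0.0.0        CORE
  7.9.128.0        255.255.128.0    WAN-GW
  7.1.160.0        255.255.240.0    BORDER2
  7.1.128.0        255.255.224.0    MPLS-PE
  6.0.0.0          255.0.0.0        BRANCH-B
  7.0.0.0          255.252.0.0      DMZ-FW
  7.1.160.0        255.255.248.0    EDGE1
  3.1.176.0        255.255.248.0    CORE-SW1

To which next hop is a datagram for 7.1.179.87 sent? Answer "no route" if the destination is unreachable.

DMZ-FW

Routes whose prefix contains 7.1.179.87:
  7.0.0.0/8 (7.0.0.0 - 7.255.255.255) -> CORE
  7.0.0.0/13 (7.0.0.0 - 7.7.255.255) -> VPN-HUB
  7.0.0.0/14 (7.0.0.0 - 7.3.255.255) -> DMZ-FW
More-specific entries that do NOT match:
  7.1.183.0/24 (7.1.183.0 - 7.1.183.255) does not contain 7.1.179.87
  7.1.160.0/21 (7.1.160.0 - 7.1.167.255) does not contain 7.1.179.87
  3.1.176.0/21 (3.1.176.0 - 3.1.183.255) does not contain 7.1.179.87
  7.1.160.0/20 (7.1.160.0 - 7.1.175.255) does not contain 7.1.179.87
  7.1.128.0/19 (7.1.128.0 - 7.1.159.255) does not contain 7.1.179.87
  7.9.128.0/17 (7.9.128.0 - 7.9.255.255) does not contain 7.1.179.87
Longest matching prefix is /14 -> next hop DMZ-FW.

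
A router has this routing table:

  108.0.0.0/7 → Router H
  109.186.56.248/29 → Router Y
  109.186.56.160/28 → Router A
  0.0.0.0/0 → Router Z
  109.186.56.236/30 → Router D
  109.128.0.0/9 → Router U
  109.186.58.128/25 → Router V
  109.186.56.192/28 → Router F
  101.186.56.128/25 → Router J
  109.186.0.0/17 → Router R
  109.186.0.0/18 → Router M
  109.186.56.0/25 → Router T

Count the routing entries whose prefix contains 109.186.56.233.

5

Prefixes containing 109.186.56.233:
  0.0.0.0/0 (default, matches everything)
  108.0.0.0/7 (108.0.0.0 - 109.255.255.255)
  109.128.0.0/9 (109.128.0.0 - 109.255.255.255)
  109.186.0.0/17 (109.186.0.0 - 109.186.127.255)
  109.186.0.0/18 (109.186.0.0 - 109.186.63.255)
Total matching entries: 5.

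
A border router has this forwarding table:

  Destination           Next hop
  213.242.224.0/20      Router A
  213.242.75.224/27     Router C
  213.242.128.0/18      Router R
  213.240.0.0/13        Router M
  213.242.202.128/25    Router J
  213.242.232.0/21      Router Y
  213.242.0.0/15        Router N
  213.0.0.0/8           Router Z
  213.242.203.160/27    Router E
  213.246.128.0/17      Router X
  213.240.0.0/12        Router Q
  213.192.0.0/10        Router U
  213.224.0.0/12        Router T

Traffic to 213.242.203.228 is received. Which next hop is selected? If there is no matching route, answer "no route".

Router N

Routes whose prefix contains 213.242.203.228:
  213.0.0.0/8 (213.0.0.0 - 213.255.255.255) -> Router Z
  213.192.0.0/10 (213.192.0.0 - 213.255.255.255) -> Router U
  213.240.0.0/12 (213.240.0.0 - 213.255.255.255) -> Router Q
  213.240.0.0/13 (213.240.0.0 - 213.247.255.255) -> Router M
  213.242.0.0/15 (213.242.0.0 - 213.243.255.255) -> Router N
More-specific entries that do NOT match:
  213.242.75.224/27 (213.242.75.224 - 213.242.75.255) does not contain 213.242.203.228
  213.242.203.160/27 (213.242.203.160 - 213.242.203.191) does not contain 213.242.203.228
  213.242.202.128/25 (213.242.202.128 - 213.242.202.255) does not contain 213.242.203.228
  213.242.232.0/21 (213.242.232.0 - 213.242.239.255) does not contain 213.242.203.228
  213.242.224.0/20 (213.242.224.0 - 213.242.239.255) does not contain 213.242.203.228
  213.242.128.0/18 (213.242.128.0 - 213.242.191.255) does not contain 213.242.203.228
  213.246.128.0/17 (213.246.128.0 - 213.246.255.255) does not contain 213.242.203.228
Longest matching prefix is /15 -> next hop Router N.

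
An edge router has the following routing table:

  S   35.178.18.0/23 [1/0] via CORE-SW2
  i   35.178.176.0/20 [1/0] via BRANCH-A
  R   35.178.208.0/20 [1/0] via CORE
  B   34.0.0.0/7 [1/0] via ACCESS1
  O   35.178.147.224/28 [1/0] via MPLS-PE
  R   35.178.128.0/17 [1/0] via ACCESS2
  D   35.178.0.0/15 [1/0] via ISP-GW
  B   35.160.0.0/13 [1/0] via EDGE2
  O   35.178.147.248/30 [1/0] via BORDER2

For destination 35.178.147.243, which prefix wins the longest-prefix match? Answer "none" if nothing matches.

35.178.128.0/17

Entries matching 35.178.147.243:
  34.0.0.0/7 (34.0.0.0 - 35.255.255.255)
  35.178.0.0/15 (35.178.0.0 - 35.179.255.255)
  35.178.128.0/17 (35.178.128.0 - 35.178.255.255)
Most specific is 35.178.128.0/17.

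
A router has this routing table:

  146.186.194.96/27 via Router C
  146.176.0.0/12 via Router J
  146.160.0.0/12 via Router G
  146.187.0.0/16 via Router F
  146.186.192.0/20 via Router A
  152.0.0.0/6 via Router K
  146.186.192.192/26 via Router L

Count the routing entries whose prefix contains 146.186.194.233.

Prefixes containing 146.186.194.233:
  146.176.0.0/12 (146.176.0.0 - 146.191.255.255)
  146.186.192.0/20 (146.186.192.0 - 146.186.207.255)
Total matching entries: 2.

2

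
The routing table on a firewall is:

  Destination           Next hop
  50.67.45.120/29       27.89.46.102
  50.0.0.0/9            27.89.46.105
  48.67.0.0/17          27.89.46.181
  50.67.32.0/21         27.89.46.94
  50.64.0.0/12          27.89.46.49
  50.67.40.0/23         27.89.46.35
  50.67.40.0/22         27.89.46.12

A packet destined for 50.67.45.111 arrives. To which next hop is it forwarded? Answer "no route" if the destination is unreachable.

27.89.46.49

Routes whose prefix contains 50.67.45.111:
  50.0.0.0/9 (50.0.0.0 - 50.127.255.255) -> 27.89.46.105
  50.64.0.0/12 (50.64.0.0 - 50.79.255.255) -> 27.89.46.49
More-specific entries that do NOT match:
  50.67.45.120/29 (50.67.45.120 - 50.67.45.127) does not contain 50.67.45.111
  50.67.40.0/23 (50.67.40.0 - 50.67.41.255) does not contain 50.67.45.111
  50.67.40.0/22 (50.67.40.0 - 50.67.43.255) does not contain 50.67.45.111
  50.67.32.0/21 (50.67.32.0 - 50.67.39.255) does not contain 50.67.45.111
  48.67.0.0/17 (48.67.0.0 - 48.67.127.255) does not contain 50.67.45.111
Longest matching prefix is /12 -> next hop 27.89.46.49.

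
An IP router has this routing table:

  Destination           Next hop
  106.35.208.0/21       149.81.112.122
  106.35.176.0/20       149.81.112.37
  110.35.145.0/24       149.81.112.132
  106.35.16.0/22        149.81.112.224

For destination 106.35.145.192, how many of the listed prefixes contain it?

No listed prefix contains 106.35.145.192.
Total matching entries: 0.

0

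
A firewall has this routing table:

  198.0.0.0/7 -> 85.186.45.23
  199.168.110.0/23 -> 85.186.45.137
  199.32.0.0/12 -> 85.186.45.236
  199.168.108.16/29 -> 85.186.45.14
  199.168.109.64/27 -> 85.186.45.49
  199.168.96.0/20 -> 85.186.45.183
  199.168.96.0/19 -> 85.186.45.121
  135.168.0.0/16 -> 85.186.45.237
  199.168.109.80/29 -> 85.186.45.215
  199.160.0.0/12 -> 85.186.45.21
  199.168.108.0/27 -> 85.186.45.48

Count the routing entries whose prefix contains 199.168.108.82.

4

Prefixes containing 199.168.108.82:
  198.0.0.0/7 (198.0.0.0 - 199.255.255.255)
  199.160.0.0/12 (199.160.0.0 - 199.175.255.255)
  199.168.96.0/19 (199.168.96.0 - 199.168.127.255)
  199.168.96.0/20 (199.168.96.0 - 199.168.111.255)
Total matching entries: 4.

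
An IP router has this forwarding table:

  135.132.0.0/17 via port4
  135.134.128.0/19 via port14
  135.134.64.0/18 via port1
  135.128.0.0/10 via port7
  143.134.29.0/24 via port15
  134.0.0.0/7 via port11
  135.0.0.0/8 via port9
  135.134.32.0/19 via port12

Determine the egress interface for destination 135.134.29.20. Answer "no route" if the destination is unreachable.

Routes whose prefix contains 135.134.29.20:
  134.0.0.0/7 (134.0.0.0 - 135.255.255.255) -> port11
  135.0.0.0/8 (135.0.0.0 - 135.255.255.255) -> port9
  135.128.0.0/10 (135.128.0.0 - 135.191.255.255) -> port7
More-specific entries that do NOT match:
  143.134.29.0/24 (143.134.29.0 - 143.134.29.255) does not contain 135.134.29.20
  135.134.128.0/19 (135.134.128.0 - 135.134.159.255) does not contain 135.134.29.20
  135.134.32.0/19 (135.134.32.0 - 135.134.63.255) does not contain 135.134.29.20
  135.134.64.0/18 (135.134.64.0 - 135.134.127.255) does not contain 135.134.29.20
  135.132.0.0/17 (135.132.0.0 - 135.132.127.255) does not contain 135.134.29.20
Longest matching prefix is /10 -> interface port7.

port7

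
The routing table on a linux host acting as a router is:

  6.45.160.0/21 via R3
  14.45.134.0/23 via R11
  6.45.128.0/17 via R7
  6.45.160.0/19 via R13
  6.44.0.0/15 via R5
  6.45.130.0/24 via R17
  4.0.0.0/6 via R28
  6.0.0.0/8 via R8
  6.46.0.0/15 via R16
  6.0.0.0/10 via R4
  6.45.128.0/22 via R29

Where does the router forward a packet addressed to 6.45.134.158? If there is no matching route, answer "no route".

Routes whose prefix contains 6.45.134.158:
  4.0.0.0/6 (4.0.0.0 - 7.255.255.255) -> R28
  6.0.0.0/8 (6.0.0.0 - 6.255.255.255) -> R8
  6.0.0.0/10 (6.0.0.0 - 6.63.255.255) -> R4
  6.44.0.0/15 (6.44.0.0 - 6.45.255.255) -> R5
  6.45.128.0/17 (6.45.128.0 - 6.45.255.255) -> R7
More-specific entries that do NOT match:
  6.45.130.0/24 (6.45.130.0 - 6.45.130.255) does not contain 6.45.134.158
  14.45.134.0/23 (14.45.134.0 - 14.45.135.255) does not contain 6.45.134.158
  6.45.128.0/22 (6.45.128.0 - 6.45.131.255) does not contain 6.45.134.158
  6.45.160.0/21 (6.45.160.0 - 6.45.167.255) does not contain 6.45.134.158
  6.45.160.0/19 (6.45.160.0 - 6.45.191.255) does not contain 6.45.134.158
Longest matching prefix is /17 -> next hop R7.

R7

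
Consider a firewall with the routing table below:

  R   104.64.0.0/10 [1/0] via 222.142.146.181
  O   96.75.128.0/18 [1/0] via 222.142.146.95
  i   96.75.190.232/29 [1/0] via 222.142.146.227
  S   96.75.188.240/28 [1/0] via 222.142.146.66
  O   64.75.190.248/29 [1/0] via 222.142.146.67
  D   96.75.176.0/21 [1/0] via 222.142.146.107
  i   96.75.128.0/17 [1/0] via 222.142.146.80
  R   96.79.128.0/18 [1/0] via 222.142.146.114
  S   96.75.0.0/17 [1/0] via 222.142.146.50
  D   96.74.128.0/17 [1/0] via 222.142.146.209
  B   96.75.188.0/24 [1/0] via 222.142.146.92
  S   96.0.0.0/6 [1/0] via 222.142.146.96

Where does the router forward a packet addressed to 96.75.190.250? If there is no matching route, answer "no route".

222.142.146.95

Routes whose prefix contains 96.75.190.250:
  96.0.0.0/6 (96.0.0.0 - 99.255.255.255) -> 222.142.146.96
  96.75.128.0/17 (96.75.128.0 - 96.75.255.255) -> 222.142.146.80
  96.75.128.0/18 (96.75.128.0 - 96.75.191.255) -> 222.142.146.95
More-specific entries that do NOT match:
  96.75.190.232/29 (96.75.190.232 - 96.75.190.239) does not contain 96.75.190.250
  64.75.190.248/29 (64.75.190.248 - 64.75.190.255) does not contain 96.75.190.250
  96.75.188.240/28 (96.75.188.240 - 96.75.188.255) does not contain 96.75.190.250
  96.75.188.0/24 (96.75.188.0 - 96.75.188.255) does not contain 96.75.190.250
  96.75.176.0/21 (96.75.176.0 - 96.75.183.255) does not contain 96.75.190.250
Longest matching prefix is /18 -> next hop 222.142.146.95.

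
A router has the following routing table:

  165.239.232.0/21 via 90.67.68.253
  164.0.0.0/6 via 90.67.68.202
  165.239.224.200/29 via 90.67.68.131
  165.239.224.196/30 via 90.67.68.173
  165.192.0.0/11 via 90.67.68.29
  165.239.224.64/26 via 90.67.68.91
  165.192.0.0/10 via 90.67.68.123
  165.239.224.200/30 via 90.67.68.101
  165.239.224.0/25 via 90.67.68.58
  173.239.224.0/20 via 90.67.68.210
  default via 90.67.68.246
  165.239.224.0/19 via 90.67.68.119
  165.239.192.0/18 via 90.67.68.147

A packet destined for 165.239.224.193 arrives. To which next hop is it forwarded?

Routes whose prefix contains 165.239.224.193:
  0.0.0.0/0 (default, matches everything) -> 90.67.68.246
  164.0.0.0/6 (164.0.0.0 - 167.255.255.255) -> 90.67.68.202
  165.192.0.0/10 (165.192.0.0 - 165.255.255.255) -> 90.67.68.123
  165.239.192.0/18 (165.239.192.0 - 165.239.255.255) -> 90.67.68.147
  165.239.224.0/19 (165.239.224.0 - 165.239.255.255) -> 90.67.68.119
More-specific entries that do NOT match:
  165.239.224.196/30 (165.239.224.196 - 165.239.224.199) does not contain 165.239.224.193
  165.239.224.200/30 (165.239.224.200 - 165.239.224.203) does not contain 165.239.224.193
  165.239.224.200/29 (165.239.224.200 - 165.239.224.207) does not contain 165.239.224.193
  165.239.224.64/26 (165.239.224.64 - 165.239.224.127) does not contain 165.239.224.193
  165.239.224.0/25 (165.239.224.0 - 165.239.224.127) does not contain 165.239.224.193
  165.239.232.0/21 (165.239.232.0 - 165.239.239.255) does not contain 165.239.224.193
  173.239.224.0/20 (173.239.224.0 - 173.239.239.255) does not contain 165.239.224.193
Longest matching prefix is /19 -> next hop 90.67.68.119.

90.67.68.119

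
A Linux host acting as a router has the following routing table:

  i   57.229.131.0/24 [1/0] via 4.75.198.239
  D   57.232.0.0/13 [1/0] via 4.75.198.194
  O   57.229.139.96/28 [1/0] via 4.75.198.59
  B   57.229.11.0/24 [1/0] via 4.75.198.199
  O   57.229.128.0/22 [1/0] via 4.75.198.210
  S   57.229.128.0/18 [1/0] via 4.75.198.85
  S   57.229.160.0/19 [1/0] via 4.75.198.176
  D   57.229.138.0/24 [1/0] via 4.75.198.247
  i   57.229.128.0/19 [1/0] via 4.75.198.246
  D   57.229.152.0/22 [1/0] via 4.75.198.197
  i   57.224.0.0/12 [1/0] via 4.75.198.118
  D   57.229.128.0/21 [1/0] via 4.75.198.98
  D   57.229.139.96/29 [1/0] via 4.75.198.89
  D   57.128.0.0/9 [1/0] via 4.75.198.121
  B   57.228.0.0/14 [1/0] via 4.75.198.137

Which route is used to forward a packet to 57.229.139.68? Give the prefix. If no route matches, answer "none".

57.229.128.0/19

Entries matching 57.229.139.68:
  57.128.0.0/9 (57.128.0.0 - 57.255.255.255)
  57.224.0.0/12 (57.224.0.0 - 57.239.255.255)
  57.228.0.0/14 (57.228.0.0 - 57.231.255.255)
  57.229.128.0/18 (57.229.128.0 - 57.229.191.255)
  57.229.128.0/19 (57.229.128.0 - 57.229.159.255)
Most specific is 57.229.128.0/19.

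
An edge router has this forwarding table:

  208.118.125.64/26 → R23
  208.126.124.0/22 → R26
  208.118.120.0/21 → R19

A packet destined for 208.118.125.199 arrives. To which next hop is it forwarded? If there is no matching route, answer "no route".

Routes whose prefix contains 208.118.125.199:
  208.118.120.0/21 (208.118.120.0 - 208.118.127.255) -> R19
More-specific entries that do NOT match:
  208.118.125.64/26 (208.118.125.64 - 208.118.125.127) does not contain 208.118.125.199
  208.126.124.0/22 (208.126.124.0 - 208.126.127.255) does not contain 208.118.125.199
Longest matching prefix is /21 -> next hop R19.

R19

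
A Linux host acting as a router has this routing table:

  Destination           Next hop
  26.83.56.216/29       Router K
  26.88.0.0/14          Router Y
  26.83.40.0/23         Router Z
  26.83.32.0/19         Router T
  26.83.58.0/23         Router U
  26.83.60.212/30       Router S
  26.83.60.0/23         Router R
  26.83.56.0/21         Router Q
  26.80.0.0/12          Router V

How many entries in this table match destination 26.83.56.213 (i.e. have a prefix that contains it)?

3

Prefixes containing 26.83.56.213:
  26.80.0.0/12 (26.80.0.0 - 26.95.255.255)
  26.83.32.0/19 (26.83.32.0 - 26.83.63.255)
  26.83.56.0/21 (26.83.56.0 - 26.83.63.255)
Total matching entries: 3.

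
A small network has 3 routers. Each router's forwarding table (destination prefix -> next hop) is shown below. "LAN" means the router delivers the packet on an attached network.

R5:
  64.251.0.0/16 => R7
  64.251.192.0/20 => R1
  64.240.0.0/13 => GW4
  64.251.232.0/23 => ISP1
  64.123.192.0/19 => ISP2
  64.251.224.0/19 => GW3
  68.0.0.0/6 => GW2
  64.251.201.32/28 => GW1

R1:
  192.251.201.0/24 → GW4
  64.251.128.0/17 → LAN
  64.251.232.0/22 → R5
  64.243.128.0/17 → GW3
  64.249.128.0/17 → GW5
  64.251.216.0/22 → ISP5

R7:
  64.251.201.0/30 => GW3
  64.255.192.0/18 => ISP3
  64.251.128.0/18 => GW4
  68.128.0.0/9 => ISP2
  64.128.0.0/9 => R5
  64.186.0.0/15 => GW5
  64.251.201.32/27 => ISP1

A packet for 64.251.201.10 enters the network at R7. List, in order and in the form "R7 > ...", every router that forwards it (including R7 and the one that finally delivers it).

At R7: longest match for 64.251.201.10 is 64.128.0.0/9 -> R5
At R5: longest match for 64.251.201.10 is 64.251.192.0/20 -> R1
At R1: longest match for 64.251.201.10 is 64.251.128.0/17 -> LAN

R7 > R5 > R1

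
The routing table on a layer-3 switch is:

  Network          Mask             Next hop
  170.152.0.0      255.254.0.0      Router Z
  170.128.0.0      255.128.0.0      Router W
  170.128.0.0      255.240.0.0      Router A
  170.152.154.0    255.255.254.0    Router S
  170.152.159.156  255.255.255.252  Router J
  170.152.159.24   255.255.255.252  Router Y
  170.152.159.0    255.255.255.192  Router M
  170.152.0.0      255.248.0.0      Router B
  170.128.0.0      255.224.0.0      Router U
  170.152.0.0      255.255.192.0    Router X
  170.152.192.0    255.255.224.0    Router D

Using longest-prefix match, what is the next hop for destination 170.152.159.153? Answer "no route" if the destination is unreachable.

Routes whose prefix contains 170.152.159.153:
  170.128.0.0/9 (170.128.0.0 - 170.255.255.255) -> Router W
  170.128.0.0/11 (170.128.0.0 - 170.159.255.255) -> Router U
  170.152.0.0/13 (170.152.0.0 - 170.159.255.255) -> Router B
  170.152.0.0/15 (170.152.0.0 - 170.153.255.255) -> Router Z
More-specific entries that do NOT match:
  170.152.159.156/30 (170.152.159.156 - 170.152.159.159) does not contain 170.152.159.153
  170.152.159.24/30 (170.152.159.24 - 170.152.159.27) does not contain 170.152.159.153
  170.152.159.0/26 (170.152.159.0 - 170.152.159.63) does not contain 170.152.159.153
  170.152.154.0/23 (170.152.154.0 - 170.152.155.255) does not contain 170.152.159.153
  170.152.192.0/19 (170.152.192.0 - 170.152.223.255) does not contain 170.152.159.153
  170.152.0.0/18 (170.152.0.0 - 170.152.63.255) does not contain 170.152.159.153
Longest matching prefix is /15 -> next hop Router Z.

Router Z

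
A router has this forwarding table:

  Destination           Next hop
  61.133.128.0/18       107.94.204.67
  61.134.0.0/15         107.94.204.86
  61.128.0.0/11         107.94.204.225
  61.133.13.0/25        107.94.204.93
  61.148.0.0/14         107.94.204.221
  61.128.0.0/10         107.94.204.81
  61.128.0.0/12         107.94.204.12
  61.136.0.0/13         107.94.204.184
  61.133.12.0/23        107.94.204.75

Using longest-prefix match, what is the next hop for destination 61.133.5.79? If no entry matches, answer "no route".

Routes whose prefix contains 61.133.5.79:
  61.128.0.0/10 (61.128.0.0 - 61.191.255.255) -> 107.94.204.81
  61.128.0.0/11 (61.128.0.0 - 61.159.255.255) -> 107.94.204.225
  61.128.0.0/12 (61.128.0.0 - 61.143.255.255) -> 107.94.204.12
More-specific entries that do NOT match:
  61.133.13.0/25 (61.133.13.0 - 61.133.13.127) does not contain 61.133.5.79
  61.133.12.0/23 (61.133.12.0 - 61.133.13.255) does not contain 61.133.5.79
  61.133.128.0/18 (61.133.128.0 - 61.133.191.255) does not contain 61.133.5.79
  61.134.0.0/15 (61.134.0.0 - 61.135.255.255) does not contain 61.133.5.79
  61.148.0.0/14 (61.148.0.0 - 61.151.255.255) does not contain 61.133.5.79
  61.136.0.0/13 (61.136.0.0 - 61.143.255.255) does not contain 61.133.5.79
Longest matching prefix is /12 -> next hop 107.94.204.12.

107.94.204.12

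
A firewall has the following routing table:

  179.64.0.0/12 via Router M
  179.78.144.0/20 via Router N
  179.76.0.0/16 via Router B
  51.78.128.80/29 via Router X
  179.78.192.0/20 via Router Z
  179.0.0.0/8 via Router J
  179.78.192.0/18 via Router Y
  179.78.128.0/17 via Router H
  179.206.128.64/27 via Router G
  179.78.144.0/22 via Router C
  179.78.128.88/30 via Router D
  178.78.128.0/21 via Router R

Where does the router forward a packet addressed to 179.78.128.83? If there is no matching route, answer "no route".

Routes whose prefix contains 179.78.128.83:
  179.0.0.0/8 (179.0.0.0 - 179.255.255.255) -> Router J
  179.64.0.0/12 (179.64.0.0 - 179.79.255.255) -> Router M
  179.78.128.0/17 (179.78.128.0 - 179.78.255.255) -> Router H
More-specific entries that do NOT match:
  179.78.128.88/30 (179.78.128.88 - 179.78.128.91) does not contain 179.78.128.83
  51.78.128.80/29 (51.78.128.80 - 51.78.128.87) does not contain 179.78.128.83
  179.206.128.64/27 (179.206.128.64 - 179.206.128.95) does not contain 179.78.128.83
  179.78.144.0/22 (179.78.144.0 - 179.78.147.255) does not contain 179.78.128.83
  178.78.128.0/21 (178.78.128.0 - 178.78.135.255) does not contain 179.78.128.83
  179.78.144.0/20 (179.78.144.0 - 179.78.159.255) does not contain 179.78.128.83
  179.78.192.0/20 (179.78.192.0 - 179.78.207.255) does not contain 179.78.128.83
  179.78.192.0/18 (179.78.192.0 - 179.78.255.255) does not contain 179.78.128.83
Longest matching prefix is /17 -> next hop Router H.

Router H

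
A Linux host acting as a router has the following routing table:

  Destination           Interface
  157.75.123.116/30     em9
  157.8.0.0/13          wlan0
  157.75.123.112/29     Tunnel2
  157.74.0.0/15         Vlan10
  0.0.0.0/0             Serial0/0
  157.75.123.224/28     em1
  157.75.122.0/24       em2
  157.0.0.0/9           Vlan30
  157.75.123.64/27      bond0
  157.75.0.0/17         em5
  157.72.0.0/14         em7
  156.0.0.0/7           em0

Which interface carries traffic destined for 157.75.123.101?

em5

Routes whose prefix contains 157.75.123.101:
  0.0.0.0/0 (default, matches everything) -> Serial0/0
  156.0.0.0/7 (156.0.0.0 - 157.255.255.255) -> em0
  157.0.0.0/9 (157.0.0.0 - 157.127.255.255) -> Vlan30
  157.72.0.0/14 (157.72.0.0 - 157.75.255.255) -> em7
  157.74.0.0/15 (157.74.0.0 - 157.75.255.255) -> Vlan10
  157.75.0.0/17 (157.75.0.0 - 157.75.127.255) -> em5
More-specific entries that do NOT match:
  157.75.123.116/30 (157.75.123.116 - 157.75.123.119) does not contain 157.75.123.101
  157.75.123.112/29 (157.75.123.112 - 157.75.123.119) does not contain 157.75.123.101
  157.75.123.224/28 (157.75.123.224 - 157.75.123.239) does not contain 157.75.123.101
  157.75.123.64/27 (157.75.123.64 - 157.75.123.95) does not contain 157.75.123.101
  157.75.122.0/24 (157.75.122.0 - 157.75.122.255) does not contain 157.75.123.101
Longest matching prefix is /17 -> interface em5.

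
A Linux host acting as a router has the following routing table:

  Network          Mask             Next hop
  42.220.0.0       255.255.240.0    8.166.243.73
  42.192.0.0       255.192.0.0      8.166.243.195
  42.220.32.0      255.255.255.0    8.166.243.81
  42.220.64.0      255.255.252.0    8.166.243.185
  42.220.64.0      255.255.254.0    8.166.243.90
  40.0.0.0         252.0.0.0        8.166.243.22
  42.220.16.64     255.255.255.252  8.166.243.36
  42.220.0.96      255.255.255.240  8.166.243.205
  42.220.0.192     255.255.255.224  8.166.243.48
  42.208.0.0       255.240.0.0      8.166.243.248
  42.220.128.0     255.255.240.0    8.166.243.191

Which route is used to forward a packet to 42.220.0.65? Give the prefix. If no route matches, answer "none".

Entries matching 42.220.0.65:
  40.0.0.0/6 (40.0.0.0 - 43.255.255.255)
  42.192.0.0/10 (42.192.0.0 - 42.255.255.255)
  42.208.0.0/12 (42.208.0.0 - 42.223.255.255)
  42.220.0.0/20 (42.220.0.0 - 42.220.15.255)
Most specific is 42.220.0.0/20.

42.220.0.0/20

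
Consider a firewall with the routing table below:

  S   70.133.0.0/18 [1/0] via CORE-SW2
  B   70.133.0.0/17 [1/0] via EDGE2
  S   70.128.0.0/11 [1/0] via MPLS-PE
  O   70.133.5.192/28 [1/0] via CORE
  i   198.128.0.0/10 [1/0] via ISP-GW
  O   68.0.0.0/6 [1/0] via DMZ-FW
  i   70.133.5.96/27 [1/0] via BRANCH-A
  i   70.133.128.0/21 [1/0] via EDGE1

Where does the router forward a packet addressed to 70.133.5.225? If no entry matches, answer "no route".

Routes whose prefix contains 70.133.5.225:
  68.0.0.0/6 (68.0.0.0 - 71.255.255.255) -> DMZ-FW
  70.128.0.0/11 (70.128.0.0 - 70.159.255.255) -> MPLS-PE
  70.133.0.0/17 (70.133.0.0 - 70.133.127.255) -> EDGE2
  70.133.0.0/18 (70.133.0.0 - 70.133.63.255) -> CORE-SW2
More-specific entries that do NOT match:
  70.133.5.192/28 (70.133.5.192 - 70.133.5.207) does not contain 70.133.5.225
  70.133.5.96/27 (70.133.5.96 - 70.133.5.127) does not contain 70.133.5.225
  70.133.128.0/21 (70.133.128.0 - 70.133.135.255) does not contain 70.133.5.225
Longest matching prefix is /18 -> next hop CORE-SW2.

CORE-SW2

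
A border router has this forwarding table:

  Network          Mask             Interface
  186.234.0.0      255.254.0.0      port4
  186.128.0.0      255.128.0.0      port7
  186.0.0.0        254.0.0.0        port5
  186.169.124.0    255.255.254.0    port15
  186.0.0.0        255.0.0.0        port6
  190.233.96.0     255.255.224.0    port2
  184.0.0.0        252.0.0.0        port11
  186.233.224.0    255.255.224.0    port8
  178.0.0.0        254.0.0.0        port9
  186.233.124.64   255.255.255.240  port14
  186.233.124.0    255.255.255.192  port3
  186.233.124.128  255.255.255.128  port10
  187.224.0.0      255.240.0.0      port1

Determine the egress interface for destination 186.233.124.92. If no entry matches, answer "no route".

port7

Routes whose prefix contains 186.233.124.92:
  184.0.0.0/6 (184.0.0.0 - 187.255.255.255) -> port11
  186.0.0.0/7 (186.0.0.0 - 187.255.255.255) -> port5
  186.0.0.0/8 (186.0.0.0 - 186.255.255.255) -> port6
  186.128.0.0/9 (186.128.0.0 - 186.255.255.255) -> port7
More-specific entries that do NOT match:
  186.233.124.64/28 (186.233.124.64 - 186.233.124.79) does not contain 186.233.124.92
  186.233.124.0/26 (186.233.124.0 - 186.233.124.63) does not contain 186.233.124.92
  186.233.124.128/25 (186.233.124.128 - 186.233.124.255) does not contain 186.233.124.92
  186.169.124.0/23 (186.169.124.0 - 186.169.125.255) does not contain 186.233.124.92
  190.233.96.0/19 (190.233.96.0 - 190.233.127.255) does not contain 186.233.124.92
  186.233.224.0/19 (186.233.224.0 - 186.233.255.255) does not contain 186.233.124.92
  186.234.0.0/15 (186.234.0.0 - 186.235.255.255) does not contain 186.233.124.92
  187.224.0.0/12 (187.224.0.0 - 187.239.255.255) does not contain 186.233.124.92
Longest matching prefix is /9 -> interface port7.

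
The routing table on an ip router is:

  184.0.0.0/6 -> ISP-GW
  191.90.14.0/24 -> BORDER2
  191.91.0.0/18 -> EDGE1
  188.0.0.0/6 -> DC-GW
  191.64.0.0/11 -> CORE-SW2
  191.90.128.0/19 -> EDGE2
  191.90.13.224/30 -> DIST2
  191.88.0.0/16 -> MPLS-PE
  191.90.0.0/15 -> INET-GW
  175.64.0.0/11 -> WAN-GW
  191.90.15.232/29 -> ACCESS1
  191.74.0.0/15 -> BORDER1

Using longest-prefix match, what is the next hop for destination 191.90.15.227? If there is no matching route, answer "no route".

INET-GW

Routes whose prefix contains 191.90.15.227:
  188.0.0.0/6 (188.0.0.0 - 191.255.255.255) -> DC-GW
  191.64.0.0/11 (191.64.0.0 - 191.95.255.255) -> CORE-SW2
  191.90.0.0/15 (191.90.0.0 - 191.91.255.255) -> INET-GW
More-specific entries that do NOT match:
  191.90.13.224/30 (191.90.13.224 - 191.90.13.227) does not contain 191.90.15.227
  191.90.15.232/29 (191.90.15.232 - 191.90.15.239) does not contain 191.90.15.227
  191.90.14.0/24 (191.90.14.0 - 191.90.14.255) does not contain 191.90.15.227
  191.90.128.0/19 (191.90.128.0 - 191.90.159.255) does not contain 191.90.15.227
  191.91.0.0/18 (191.91.0.0 - 191.91.63.255) does not contain 191.90.15.227
  191.88.0.0/16 (191.88.0.0 - 191.88.255.255) does not contain 191.90.15.227
Longest matching prefix is /15 -> next hop INET-GW.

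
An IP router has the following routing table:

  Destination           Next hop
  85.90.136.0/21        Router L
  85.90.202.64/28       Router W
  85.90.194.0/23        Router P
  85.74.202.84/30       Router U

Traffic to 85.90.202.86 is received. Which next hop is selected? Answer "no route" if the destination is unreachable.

No entry's prefix contains 85.90.202.86; there is no default route.

no route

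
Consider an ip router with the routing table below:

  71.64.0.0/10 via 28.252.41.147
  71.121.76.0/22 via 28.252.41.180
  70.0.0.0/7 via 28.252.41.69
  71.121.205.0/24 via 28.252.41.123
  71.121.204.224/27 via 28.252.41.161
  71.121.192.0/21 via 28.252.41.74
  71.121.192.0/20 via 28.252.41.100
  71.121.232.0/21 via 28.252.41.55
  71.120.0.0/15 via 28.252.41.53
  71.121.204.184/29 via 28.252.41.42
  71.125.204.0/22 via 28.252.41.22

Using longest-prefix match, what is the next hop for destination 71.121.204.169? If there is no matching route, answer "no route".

Routes whose prefix contains 71.121.204.169:
  70.0.0.0/7 (70.0.0.0 - 71.255.255.255) -> 28.252.41.69
  71.64.0.0/10 (71.64.0.0 - 71.127.255.255) -> 28.252.41.147
  71.120.0.0/15 (71.120.0.0 - 71.121.255.255) -> 28.252.41.53
  71.121.192.0/20 (71.121.192.0 - 71.121.207.255) -> 28.252.41.100
More-specific entries that do NOT match:
  71.121.204.184/29 (71.121.204.184 - 71.121.204.191) does not contain 71.121.204.169
  71.121.204.224/27 (71.121.204.224 - 71.121.204.255) does not contain 71.121.204.169
  71.121.205.0/24 (71.121.205.0 - 71.121.205.255) does not contain 71.121.204.169
  71.121.76.0/22 (71.121.76.0 - 71.121.79.255) does not contain 71.121.204.169
  71.125.204.0/22 (71.125.204.0 - 71.125.207.255) does not contain 71.121.204.169
  71.121.192.0/21 (71.121.192.0 - 71.121.199.255) does not contain 71.121.204.169
  71.121.232.0/21 (71.121.232.0 - 71.121.239.255) does not contain 71.121.204.169
Longest matching prefix is /20 -> next hop 28.252.41.100.

28.252.41.100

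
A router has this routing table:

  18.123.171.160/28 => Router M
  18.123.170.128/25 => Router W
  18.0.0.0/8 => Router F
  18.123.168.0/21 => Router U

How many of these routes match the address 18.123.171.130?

2

Prefixes containing 18.123.171.130:
  18.0.0.0/8 (18.0.0.0 - 18.255.255.255)
  18.123.168.0/21 (18.123.168.0 - 18.123.175.255)
Total matching entries: 2.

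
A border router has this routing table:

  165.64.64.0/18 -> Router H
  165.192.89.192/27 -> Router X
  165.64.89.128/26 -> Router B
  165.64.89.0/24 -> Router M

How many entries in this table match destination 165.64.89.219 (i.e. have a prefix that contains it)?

2

Prefixes containing 165.64.89.219:
  165.64.64.0/18 (165.64.64.0 - 165.64.127.255)
  165.64.89.0/24 (165.64.89.0 - 165.64.89.255)
Total matching entries: 2.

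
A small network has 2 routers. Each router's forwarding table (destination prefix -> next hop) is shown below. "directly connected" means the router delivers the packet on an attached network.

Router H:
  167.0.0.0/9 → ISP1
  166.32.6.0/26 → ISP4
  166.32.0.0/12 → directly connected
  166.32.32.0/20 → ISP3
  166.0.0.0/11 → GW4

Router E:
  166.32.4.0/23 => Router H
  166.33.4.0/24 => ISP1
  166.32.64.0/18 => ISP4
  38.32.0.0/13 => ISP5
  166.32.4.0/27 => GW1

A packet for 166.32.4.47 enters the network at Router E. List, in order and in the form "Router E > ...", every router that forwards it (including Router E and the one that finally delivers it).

Router E > Router H

At Router E: longest match for 166.32.4.47 is 166.32.4.0/23 -> Router H
At Router H: longest match for 166.32.4.47 is 166.32.0.0/12 -> directly connected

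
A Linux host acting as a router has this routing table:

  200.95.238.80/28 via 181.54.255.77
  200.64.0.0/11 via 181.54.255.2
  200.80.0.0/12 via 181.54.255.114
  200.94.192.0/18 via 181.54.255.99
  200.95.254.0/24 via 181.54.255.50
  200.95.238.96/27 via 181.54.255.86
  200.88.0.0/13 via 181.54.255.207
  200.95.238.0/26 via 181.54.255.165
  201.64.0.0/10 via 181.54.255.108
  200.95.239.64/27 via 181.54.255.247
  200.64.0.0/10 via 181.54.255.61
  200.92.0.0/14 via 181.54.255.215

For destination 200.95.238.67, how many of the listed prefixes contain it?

5

Prefixes containing 200.95.238.67:
  200.64.0.0/10 (200.64.0.0 - 200.127.255.255)
  200.64.0.0/11 (200.64.0.0 - 200.95.255.255)
  200.80.0.0/12 (200.80.0.0 - 200.95.255.255)
  200.88.0.0/13 (200.88.0.0 - 200.95.255.255)
  200.92.0.0/14 (200.92.0.0 - 200.95.255.255)
Total matching entries: 5.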